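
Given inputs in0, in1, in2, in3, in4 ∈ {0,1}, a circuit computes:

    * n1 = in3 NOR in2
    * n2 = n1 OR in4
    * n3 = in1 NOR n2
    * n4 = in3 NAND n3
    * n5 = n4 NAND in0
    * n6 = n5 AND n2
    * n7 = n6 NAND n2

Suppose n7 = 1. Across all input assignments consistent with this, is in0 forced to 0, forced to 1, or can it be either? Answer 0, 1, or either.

either

Both values of in0 occur among assignments with n7 = 1:
  in0=0: in0=0, in1=0, in2=0, in3=1, in4=0
  in0=1: in0=1, in1=0, in2=0, in3=0, in4=0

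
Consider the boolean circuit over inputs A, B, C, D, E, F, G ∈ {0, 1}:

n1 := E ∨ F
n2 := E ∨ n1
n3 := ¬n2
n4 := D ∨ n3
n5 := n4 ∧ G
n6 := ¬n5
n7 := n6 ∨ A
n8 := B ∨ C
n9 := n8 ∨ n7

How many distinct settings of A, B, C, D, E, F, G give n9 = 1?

123

n9 = n8 ∨ n7 must be 1, so at least one of n8, n7 is 1.
Enumerating the 128 input combinations, 123 give n9 = 1 and 5 give n9 = 0.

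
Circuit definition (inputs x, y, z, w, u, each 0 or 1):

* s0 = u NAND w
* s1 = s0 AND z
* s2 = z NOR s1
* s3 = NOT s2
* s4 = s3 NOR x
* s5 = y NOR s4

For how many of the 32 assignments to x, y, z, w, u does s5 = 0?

20

s5 = y NOR s4 must be 0, so at least one of y, s4 is 1.
Enumerating the 32 input combinations, 20 give s5 = 0 and 12 give s5 = 1.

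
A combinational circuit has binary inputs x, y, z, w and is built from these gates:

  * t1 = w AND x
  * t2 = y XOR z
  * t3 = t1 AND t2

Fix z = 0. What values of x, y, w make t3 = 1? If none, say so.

x=1, y=1, w=1

t3 = t1 AND t2 must be 1, so both t1 = 1 and t2 = 1.
t1 = w AND x must be 1, so both w = 1 and x = 1.
Check with z = 0 and x=1, y=1, w=1:
t1 = w AND x = 1 AND 1 = 1
t2 = y XOR z = 1 XOR 0 = 1
t3 = t1 AND t2 = 1 AND 1 = 1
So t3 = 1.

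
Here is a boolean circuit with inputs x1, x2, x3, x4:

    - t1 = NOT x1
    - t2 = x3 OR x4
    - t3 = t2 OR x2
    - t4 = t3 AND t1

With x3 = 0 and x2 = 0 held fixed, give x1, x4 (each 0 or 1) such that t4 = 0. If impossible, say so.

x1=1, x4=0

t4 = t3 AND t1 must be 0, so at least one of t3, t1 is 0.
Check with x3 = 0 and x2 = 0 and x1=1, x4=0:
t1 = NOT x1 = NOT 1 = 0
t2 = x3 OR x4 = 0 OR 0 = 0
t3 = t2 OR x2 = 0 OR 0 = 0
t4 = t3 AND t1 = 0 AND 0 = 0
So t4 = 0.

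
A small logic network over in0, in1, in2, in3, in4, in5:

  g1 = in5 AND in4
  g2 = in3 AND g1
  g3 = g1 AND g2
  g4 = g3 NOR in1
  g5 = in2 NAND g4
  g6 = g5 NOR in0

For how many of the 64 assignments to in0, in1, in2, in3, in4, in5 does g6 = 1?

7

g6 = g5 NOR in0 must be 1, so both g5 = 0 and in0 = 0.
g5 = in2 NAND g4 must be 0, so both in2 = 1 and g4 = 1.
Enumerating the 64 input combinations, 7 give g6 = 1 and 57 give g6 = 0.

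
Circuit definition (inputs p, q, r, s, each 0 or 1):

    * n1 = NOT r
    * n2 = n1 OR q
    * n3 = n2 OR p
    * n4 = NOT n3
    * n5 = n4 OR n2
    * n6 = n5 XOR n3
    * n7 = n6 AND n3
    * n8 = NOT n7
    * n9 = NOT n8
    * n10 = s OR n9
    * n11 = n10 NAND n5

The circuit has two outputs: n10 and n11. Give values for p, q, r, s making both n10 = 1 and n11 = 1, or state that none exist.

p=1, q=0, r=1, s=1

Check with p=1, q=0, r=1, s=1:
n1 = NOT r = NOT 1 = 0
n2 = n1 OR q = 0 OR 0 = 0
n3 = n2 OR p = 0 OR 1 = 1
n4 = NOT n3 = NOT 1 = 0
n5 = n4 OR n2 = 0 OR 0 = 0
n6 = n5 XOR n3 = 0 XOR 1 = 1
n7 = n6 AND n3 = 1 AND 1 = 1
n8 = NOT n7 = NOT 1 = 0
n9 = NOT n8 = NOT 0 = 1
n10 = s OR n9 = 1 OR 1 = 1
n11 = n10 NAND n5 = 1 NAND 0 = 1
So n10 = 1 and n11 = 1.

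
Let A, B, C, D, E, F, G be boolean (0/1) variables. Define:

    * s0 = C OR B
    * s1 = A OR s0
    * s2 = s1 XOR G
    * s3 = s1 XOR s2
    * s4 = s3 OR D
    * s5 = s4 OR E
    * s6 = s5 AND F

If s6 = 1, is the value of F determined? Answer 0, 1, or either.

s6 = s5 AND F must be 1, so both s5 = 1 and F = 1.
s5 = s4 OR E must be 1, so at least one of s4, E is 1.
Every assignment with s6 = 1 has F = 1; there are 56 such assignment(s).

1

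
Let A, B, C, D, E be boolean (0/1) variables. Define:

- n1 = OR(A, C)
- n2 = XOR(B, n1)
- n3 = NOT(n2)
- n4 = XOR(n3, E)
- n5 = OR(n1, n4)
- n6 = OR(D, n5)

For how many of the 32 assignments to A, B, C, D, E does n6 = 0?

2

n6 = OR(D, n5) must be 0, so both D = 0 and n5 = 0.
n5 = OR(n1, n4) must be 0, so both n1 = 0 and n4 = 0.
n1 = OR(A, C) must be 0, so both A = 0 and C = 0.
Enumerating the 32 input combinations, 2 give n6 = 0 and 30 give n6 = 1.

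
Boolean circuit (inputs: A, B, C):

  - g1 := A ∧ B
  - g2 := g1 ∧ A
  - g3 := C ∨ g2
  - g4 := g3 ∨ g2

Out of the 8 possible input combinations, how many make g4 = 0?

3

g4 = g3 ∨ g2 must be 0, so both g3 = 0 and g2 = 0.
g3 = C ∨ g2 must be 0, so both C = 0 and g2 = 0.
Enumerating the 8 input combinations, 3 give g4 = 0 and 5 give g4 = 1.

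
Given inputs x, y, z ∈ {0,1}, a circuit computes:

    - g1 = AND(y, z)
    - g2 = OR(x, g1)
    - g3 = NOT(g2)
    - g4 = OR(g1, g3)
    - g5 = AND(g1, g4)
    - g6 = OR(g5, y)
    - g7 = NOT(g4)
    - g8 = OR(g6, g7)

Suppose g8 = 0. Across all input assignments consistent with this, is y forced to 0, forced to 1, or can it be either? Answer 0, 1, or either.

g8 = OR(g6, g7) must be 0, so both g6 = 0 and g7 = 0.
g6 = OR(g5, y) must be 0, so both g5 = 0 and y = 0.
g7 = NOT(g4) must be 0, so g4 = 1.
Every assignment with g8 = 0 has y = 0; there are 2 such assignment(s).
  x=0, y=0, z=0
  x=0, y=0, z=1

0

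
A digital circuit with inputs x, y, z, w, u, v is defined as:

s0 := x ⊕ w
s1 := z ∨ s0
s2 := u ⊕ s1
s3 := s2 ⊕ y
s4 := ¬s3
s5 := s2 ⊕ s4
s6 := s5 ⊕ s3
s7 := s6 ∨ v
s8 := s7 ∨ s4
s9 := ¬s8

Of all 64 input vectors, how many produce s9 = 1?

8

s9 = ¬s8 must be 1, so s8 = 0.
Enumerating the 64 input combinations, 8 give s9 = 1 and 56 give s9 = 0.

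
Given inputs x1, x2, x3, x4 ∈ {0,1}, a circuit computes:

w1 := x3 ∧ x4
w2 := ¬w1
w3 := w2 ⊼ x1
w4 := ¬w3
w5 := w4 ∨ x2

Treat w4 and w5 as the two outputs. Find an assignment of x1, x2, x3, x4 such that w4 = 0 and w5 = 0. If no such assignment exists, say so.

x1=0, x2=0, x3=1, x4=1

Check with x1=0, x2=0, x3=1, x4=1:
w1 = x3 ∧ x4 = 1 ∧ 1 = 1
w2 = ¬w1 = ¬1 = 0
w3 = w2 ⊼ x1 = 0 ⊼ 0 = 1
w4 = ¬w3 = ¬1 = 0
w5 = w4 ∨ x2 = 0 ∨ 0 = 0
So w4 = 0 and w5 = 0.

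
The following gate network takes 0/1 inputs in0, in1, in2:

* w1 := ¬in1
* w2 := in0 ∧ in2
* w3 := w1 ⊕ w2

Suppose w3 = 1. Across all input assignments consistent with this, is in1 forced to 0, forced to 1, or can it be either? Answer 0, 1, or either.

Both values of in1 occur among assignments with w3 = 1:
  in1=0: in0=0, in1=0, in2=0
  in1=1: in0=1, in1=1, in2=1

either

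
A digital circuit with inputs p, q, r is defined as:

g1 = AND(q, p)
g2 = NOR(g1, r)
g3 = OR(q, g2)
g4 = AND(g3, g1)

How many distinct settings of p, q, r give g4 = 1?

2

g4 = AND(g3, g1) must be 1, so both g3 = 1 and g1 = 1.
g3 = OR(q, g2) must be 1, so at least one of q, g2 is 1.
Enumerating the 8 input combinations, 2 give g4 = 1 and 6 give g4 = 0.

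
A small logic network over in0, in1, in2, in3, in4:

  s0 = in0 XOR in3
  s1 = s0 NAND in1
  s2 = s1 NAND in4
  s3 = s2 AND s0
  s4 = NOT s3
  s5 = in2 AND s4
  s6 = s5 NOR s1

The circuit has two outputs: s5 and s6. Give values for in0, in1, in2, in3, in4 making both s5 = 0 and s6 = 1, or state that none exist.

in0=1, in1=1, in2=1, in3=0, in4=0

Check with in0=1, in1=1, in2=1, in3=0, in4=0:
s0 = in0 XOR in3 = 1 XOR 0 = 1
s1 = s0 NAND in1 = 1 NAND 1 = 0
s2 = s1 NAND in4 = 0 NAND 0 = 1
s3 = s2 AND s0 = 1 AND 1 = 1
s4 = NOT s3 = NOT 1 = 0
s5 = in2 AND s4 = 1 AND 0 = 0
s6 = s5 NOR s1 = 0 NOR 0 = 1
So s5 = 0 and s6 = 1.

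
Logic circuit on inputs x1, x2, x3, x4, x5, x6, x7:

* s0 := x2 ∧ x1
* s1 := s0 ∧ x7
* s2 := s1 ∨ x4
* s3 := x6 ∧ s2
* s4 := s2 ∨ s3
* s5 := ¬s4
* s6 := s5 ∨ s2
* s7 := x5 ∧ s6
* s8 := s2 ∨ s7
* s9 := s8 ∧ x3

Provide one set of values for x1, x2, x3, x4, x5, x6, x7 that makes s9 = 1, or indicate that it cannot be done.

x1=1, x2=1, x3=1, x4=0, x5=1, x6=1, x7=1

s9 = s8 ∧ x3 must be 1, so both s8 = 1 and x3 = 1.
Check with x1=1, x2=1, x3=1, x4=0, x5=1, x6=1, x7=1:
s0 = x2 ∧ x1 = 1 ∧ 1 = 1
s1 = s0 ∧ x7 = 1 ∧ 1 = 1
s2 = s1 ∨ x4 = 1 ∨ 0 = 1
s3 = x6 ∧ s2 = 1 ∧ 1 = 1
s4 = s2 ∨ s3 = 1 ∨ 1 = 1
s5 = ¬s4 = ¬1 = 0
s6 = s5 ∨ s2 = 0 ∨ 1 = 1
s7 = x5 ∧ s6 = 1 ∧ 1 = 1
s8 = s2 ∨ s7 = 1 ∨ 1 = 1
s9 = s8 ∧ x3 = 1 ∧ 1 = 1
So s9 = 1 as required.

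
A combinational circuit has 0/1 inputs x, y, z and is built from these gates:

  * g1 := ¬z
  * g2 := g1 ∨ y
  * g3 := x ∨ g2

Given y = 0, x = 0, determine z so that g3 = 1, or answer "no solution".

g3 = x ∨ g2 must be 1, so at least one of x, g2 is 1.
Check with y = 0, x = 0 and z=0:
g1 = ¬z = ¬0 = 1
g2 = g1 ∨ y = 1 ∨ 0 = 1
g3 = x ∨ g2 = 0 ∨ 1 = 1
So g3 = 1.

z=0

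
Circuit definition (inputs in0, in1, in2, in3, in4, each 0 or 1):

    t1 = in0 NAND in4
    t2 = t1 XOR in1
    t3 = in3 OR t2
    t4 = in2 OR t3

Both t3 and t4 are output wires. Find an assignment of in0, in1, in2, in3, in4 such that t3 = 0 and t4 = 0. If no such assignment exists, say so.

Check with in0=0, in1=1, in2=0, in3=0, in4=0:
t1 = in0 NAND in4 = 0 NAND 0 = 1
t2 = t1 XOR in1 = 1 XOR 1 = 0
t3 = in3 OR t2 = 0 OR 0 = 0
t4 = in2 OR t3 = 0 OR 0 = 0
So t3 = 0 and t4 = 0.

in0=0, in1=1, in2=0, in3=0, in4=0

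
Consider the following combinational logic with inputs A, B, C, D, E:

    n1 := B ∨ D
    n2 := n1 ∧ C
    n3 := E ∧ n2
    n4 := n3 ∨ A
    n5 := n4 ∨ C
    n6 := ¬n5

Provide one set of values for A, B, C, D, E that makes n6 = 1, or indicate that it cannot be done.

Check with A=0, B=0, C=0, D=1, E=0:
n1 = B ∨ D = 0 ∨ 1 = 1
n2 = n1 ∧ C = 1 ∧ 0 = 0
n3 = E ∧ n2 = 0 ∧ 0 = 0
n4 = n3 ∨ A = 0 ∨ 0 = 0
n5 = n4 ∨ C = 0 ∨ 0 = 0
n6 = ¬n5 = ¬0 = 1
So n6 = 1 as required.

A=0, B=0, C=0, D=1, E=0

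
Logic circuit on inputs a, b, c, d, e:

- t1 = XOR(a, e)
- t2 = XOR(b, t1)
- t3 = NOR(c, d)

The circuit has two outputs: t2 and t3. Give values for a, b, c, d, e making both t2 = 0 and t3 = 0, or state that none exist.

Check with a=1, b=1, c=1, d=1, e=0:
t1 = XOR(a, e) = XOR(1, 0) = 1
t2 = XOR(b, t1) = XOR(1, 1) = 0
t3 = NOR(c, d) = NOR(1, 1) = 0
So t2 = 0 and t3 = 0.

a=1, b=1, c=1, d=1, e=0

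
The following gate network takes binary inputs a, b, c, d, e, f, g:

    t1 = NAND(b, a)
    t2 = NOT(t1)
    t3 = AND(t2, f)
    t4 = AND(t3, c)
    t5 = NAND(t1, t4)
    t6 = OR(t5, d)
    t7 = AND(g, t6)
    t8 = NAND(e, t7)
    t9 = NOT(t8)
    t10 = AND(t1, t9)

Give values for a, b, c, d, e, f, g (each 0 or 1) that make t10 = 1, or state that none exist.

a=0, b=1, c=0, d=1, e=1, f=1, g=1

t10 = AND(t1, t9) must be 1, so both t1 = 1 and t9 = 1.
t1 = NAND(b, a) must be 1, so at least one of b, a is 0.
Check with a=0, b=1, c=0, d=1, e=1, f=1, g=1:
t1 = NAND(b, a) = NAND(1, 0) = 1
t2 = NOT(t1) = NOT 1 = 0
t3 = AND(t2, f) = AND(0, 1) = 0
t4 = AND(t3, c) = AND(0, 0) = 0
t5 = NAND(t1, t4) = NAND(1, 0) = 1
t6 = OR(t5, d) = OR(1, 1) = 1
t7 = AND(g, t6) = AND(1, 1) = 1
t8 = NAND(e, t7) = NAND(1, 1) = 0
t9 = NOT(t8) = NOT 0 = 1
t10 = AND(t1, t9) = AND(1, 1) = 1
So t10 = 1 as required.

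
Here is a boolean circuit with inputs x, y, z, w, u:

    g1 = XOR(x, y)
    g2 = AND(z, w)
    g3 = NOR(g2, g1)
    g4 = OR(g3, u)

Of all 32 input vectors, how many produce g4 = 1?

g4 = OR(g3, u) must be 1, so at least one of g3, u is 1.
Enumerating the 32 input combinations, 22 give g4 = 1 and 10 give g4 = 0.

22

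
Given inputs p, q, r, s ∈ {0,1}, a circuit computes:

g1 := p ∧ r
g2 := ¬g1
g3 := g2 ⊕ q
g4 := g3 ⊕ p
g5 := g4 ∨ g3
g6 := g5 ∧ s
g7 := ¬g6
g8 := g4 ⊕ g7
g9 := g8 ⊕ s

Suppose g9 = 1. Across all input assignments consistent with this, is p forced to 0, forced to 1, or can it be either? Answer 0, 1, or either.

Both values of p occur among assignments with g9 = 1:
  p=0: p=0, q=1, r=0, s=0
  p=1: p=1, q=0, r=0, s=0

either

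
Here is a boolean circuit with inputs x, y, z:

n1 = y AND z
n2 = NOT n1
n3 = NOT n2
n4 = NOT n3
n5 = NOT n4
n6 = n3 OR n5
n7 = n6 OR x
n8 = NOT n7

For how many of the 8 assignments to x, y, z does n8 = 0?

n8 = NOT n7 must be 0, so n7 = 1.
n7 = n6 OR x must be 1, so at least one of n6, x is 1.
Satisfying assignments:
  x=0, y=1, z=1
  x=1, y=0, z=0
  x=1, y=0, z=1
  x=1, y=1, z=0
  x=1, y=1, z=1

5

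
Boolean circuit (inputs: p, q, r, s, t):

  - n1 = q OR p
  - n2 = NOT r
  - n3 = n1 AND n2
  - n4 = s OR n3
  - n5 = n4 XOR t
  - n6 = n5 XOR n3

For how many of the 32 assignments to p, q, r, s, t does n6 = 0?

16

n6 = n5 XOR n3 must be 0, so n5 and n3 are equal.
Enumerating the 32 input combinations, 16 give n6 = 0 and 16 give n6 = 1.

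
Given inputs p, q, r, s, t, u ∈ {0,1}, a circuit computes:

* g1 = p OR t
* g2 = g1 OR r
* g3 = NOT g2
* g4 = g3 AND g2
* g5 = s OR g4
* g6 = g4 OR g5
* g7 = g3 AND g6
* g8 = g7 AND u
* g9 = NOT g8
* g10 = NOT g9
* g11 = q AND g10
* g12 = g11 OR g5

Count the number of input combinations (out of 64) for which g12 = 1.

g12 = g11 OR g5 must be 1, so at least one of g11, g5 is 1.
Enumerating the 64 input combinations, 32 give g12 = 1 and 32 give g12 = 0.

32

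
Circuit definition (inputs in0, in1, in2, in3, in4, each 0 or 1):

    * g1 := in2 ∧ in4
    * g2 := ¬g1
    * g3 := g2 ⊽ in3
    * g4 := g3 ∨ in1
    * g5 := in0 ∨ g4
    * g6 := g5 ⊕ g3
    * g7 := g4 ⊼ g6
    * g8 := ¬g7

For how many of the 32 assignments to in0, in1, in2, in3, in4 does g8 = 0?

g8 = ¬g7 must be 0, so g7 = 1.
Enumerating the 32 input combinations, 18 give g8 = 0 and 14 give g8 = 1.

18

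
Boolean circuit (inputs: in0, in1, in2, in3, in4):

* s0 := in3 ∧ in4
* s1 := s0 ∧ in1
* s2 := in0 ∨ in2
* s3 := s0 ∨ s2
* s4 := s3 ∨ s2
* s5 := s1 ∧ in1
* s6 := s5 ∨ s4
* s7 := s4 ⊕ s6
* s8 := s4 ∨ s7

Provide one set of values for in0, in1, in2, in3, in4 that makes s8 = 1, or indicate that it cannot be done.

in0=0 in1=0 in2=0 in3=1 in4=1

s8 = s4 ∨ s7 must be 1, so at least one of s4, s7 is 1.
Check with in0=0 in1=0 in2=0 in3=1 in4=1:
s0 = in3 ∧ in4 = 1 ∧ 1 = 1
s1 = s0 ∧ in1 = 1 ∧ 0 = 0
s2 = in0 ∨ in2 = 0 ∨ 0 = 0
s3 = s0 ∨ s2 = 1 ∨ 0 = 1
s4 = s3 ∨ s2 = 1 ∨ 0 = 1
s5 = s1 ∧ in1 = 0 ∧ 0 = 0
s6 = s5 ∨ s4 = 0 ∨ 1 = 1
s7 = s4 ⊕ s6 = 1 ⊕ 1 = 0
s8 = s4 ∨ s7 = 1 ∨ 0 = 1
So s8 = 1 as required.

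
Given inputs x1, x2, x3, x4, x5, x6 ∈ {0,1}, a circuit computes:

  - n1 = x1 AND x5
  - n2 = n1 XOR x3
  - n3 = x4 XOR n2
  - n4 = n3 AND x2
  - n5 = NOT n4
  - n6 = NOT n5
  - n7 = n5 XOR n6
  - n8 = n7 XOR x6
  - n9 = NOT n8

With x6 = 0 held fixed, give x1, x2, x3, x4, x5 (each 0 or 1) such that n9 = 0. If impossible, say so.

x1=0, x2=0, x3=1, x4=1, x5=0

n9 = NOT n8 must be 0, so n8 = 1.
n8 = n7 XOR x6 must be 1, so n7 and x6 differ.
Check with x6 = 0 and x1=0, x2=0, x3=1, x4=1, x5=0:
n1 = x1 AND x5 = 0 AND 0 = 0
n2 = n1 XOR x3 = 0 XOR 1 = 1
n3 = x4 XOR n2 = 1 XOR 1 = 0
n4 = n3 AND x2 = 0 AND 0 = 0
n5 = NOT n4 = NOT 0 = 1
n6 = NOT n5 = NOT 1 = 0
n7 = n5 XOR n6 = 1 XOR 0 = 1
n8 = n7 XOR x6 = 1 XOR 0 = 1
n9 = NOT n8 = NOT 1 = 0
So n9 = 0.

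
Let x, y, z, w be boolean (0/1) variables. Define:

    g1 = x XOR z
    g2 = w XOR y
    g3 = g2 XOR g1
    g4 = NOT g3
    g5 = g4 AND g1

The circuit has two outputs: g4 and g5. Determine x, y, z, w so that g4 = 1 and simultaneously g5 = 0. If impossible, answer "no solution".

Check with x=0 y=1 z=0 w=1:
g1 = x XOR z = 0 XOR 0 = 0
g2 = w XOR y = 1 XOR 1 = 0
g3 = g2 XOR g1 = 0 XOR 0 = 0
g4 = NOT g3 = NOT 0 = 1
g5 = g4 AND g1 = 1 AND 0 = 0
So g4 = 1 and g5 = 0.

x=0 y=1 z=0 w=1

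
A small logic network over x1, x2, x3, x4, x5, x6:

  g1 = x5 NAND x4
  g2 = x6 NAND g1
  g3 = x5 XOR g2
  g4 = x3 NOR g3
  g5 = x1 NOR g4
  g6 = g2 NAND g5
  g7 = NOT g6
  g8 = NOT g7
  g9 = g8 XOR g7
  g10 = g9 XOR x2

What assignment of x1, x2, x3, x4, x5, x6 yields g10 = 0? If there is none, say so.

g10 = g9 XOR x2 must be 0, so g9 and x2 are equal.
Check with x1=0, x2=1, x3=0, x4=1, x5=1, x6=0:
g1 = x5 NAND x4 = 1 NAND 1 = 0
g2 = x6 NAND g1 = 0 NAND 0 = 1
g3 = x5 XOR g2 = 1 XOR 1 = 0
g4 = x3 NOR g3 = 0 NOR 0 = 1
g5 = x1 NOR g4 = 0 NOR 1 = 0
g6 = g2 NAND g5 = 1 NAND 0 = 1
g7 = NOT g6 = NOT 1 = 0
g8 = NOT g7 = NOT 0 = 1
g9 = g8 XOR g7 = 1 XOR 0 = 1
g10 = g9 XOR x2 = 1 XOR 1 = 0
So g10 = 0 as required.

x1=0, x2=1, x3=0, x4=1, x5=1, x6=0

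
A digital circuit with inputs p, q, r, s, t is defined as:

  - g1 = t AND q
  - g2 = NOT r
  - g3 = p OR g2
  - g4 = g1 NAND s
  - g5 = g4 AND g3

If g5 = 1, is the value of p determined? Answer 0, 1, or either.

Both values of p occur among assignments with g5 = 1:
  p=0: p=0, q=0, r=0, s=0, t=0
  p=1: p=1, q=0, r=0, s=0, t=0

either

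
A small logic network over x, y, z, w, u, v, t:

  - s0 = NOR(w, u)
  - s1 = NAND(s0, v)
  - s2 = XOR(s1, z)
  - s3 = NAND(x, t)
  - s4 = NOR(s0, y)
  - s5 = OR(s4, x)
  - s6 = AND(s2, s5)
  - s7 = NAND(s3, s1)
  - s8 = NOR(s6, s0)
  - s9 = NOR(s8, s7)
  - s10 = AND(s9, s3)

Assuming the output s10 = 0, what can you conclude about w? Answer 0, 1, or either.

Both values of w occur among assignments with s10 = 0:
  w=0: x=0, y=0, z=0, w=0, u=0, v=1, t=0
  w=1: x=0, y=0, z=1, w=1, u=0, v=0, t=0

either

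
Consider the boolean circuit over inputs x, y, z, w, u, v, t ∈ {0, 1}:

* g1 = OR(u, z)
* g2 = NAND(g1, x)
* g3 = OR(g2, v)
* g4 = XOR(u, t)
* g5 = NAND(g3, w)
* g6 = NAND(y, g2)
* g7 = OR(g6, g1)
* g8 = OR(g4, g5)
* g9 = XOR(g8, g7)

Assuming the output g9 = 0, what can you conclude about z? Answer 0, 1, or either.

Both values of z occur among assignments with g9 = 0:
  z=0: x=0, y=0, z=0, w=0, u=0, v=0, t=0
  z=1: x=0, y=0, z=1, w=0, u=0, v=0, t=0

either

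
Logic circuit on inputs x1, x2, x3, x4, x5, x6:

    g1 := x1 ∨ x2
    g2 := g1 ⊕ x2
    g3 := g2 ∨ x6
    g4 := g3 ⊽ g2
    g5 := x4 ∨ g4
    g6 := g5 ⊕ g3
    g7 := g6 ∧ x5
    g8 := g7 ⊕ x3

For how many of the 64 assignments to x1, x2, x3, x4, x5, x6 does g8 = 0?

32

g8 = g7 ⊕ x3 must be 0, so g7 and x3 are equal.
Enumerating the 64 input combinations, 32 give g8 = 0 and 32 give g8 = 1.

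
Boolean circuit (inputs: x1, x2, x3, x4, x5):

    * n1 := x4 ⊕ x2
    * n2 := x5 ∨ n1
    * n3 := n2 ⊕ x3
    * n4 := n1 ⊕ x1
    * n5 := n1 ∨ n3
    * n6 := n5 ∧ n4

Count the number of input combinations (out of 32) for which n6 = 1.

12

n6 = n5 ∧ n4 must be 1, so both n5 = 1 and n4 = 1.
n5 = n1 ∨ n3 must be 1, so at least one of n1, n3 is 1.
Enumerating the 32 input combinations, 12 give n6 = 1 and 20 give n6 = 0.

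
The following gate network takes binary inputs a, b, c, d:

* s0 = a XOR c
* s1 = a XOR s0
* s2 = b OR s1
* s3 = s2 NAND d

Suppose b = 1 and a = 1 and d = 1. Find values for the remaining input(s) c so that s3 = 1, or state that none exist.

no solution exists

With b = 1 and a = 1 and d = 1 fixed, none of the 2 settings of c give s3 = 1.
For example, with c=1:
s0 = a XOR c = 1 XOR 1 = 0
s1 = a XOR s0 = 1 XOR 0 = 1
s2 = b OR s1 = 1 OR 1 = 1
s3 = s2 NAND d = 1 NAND 1 = 0
giving s3 = 0 ≠ 1.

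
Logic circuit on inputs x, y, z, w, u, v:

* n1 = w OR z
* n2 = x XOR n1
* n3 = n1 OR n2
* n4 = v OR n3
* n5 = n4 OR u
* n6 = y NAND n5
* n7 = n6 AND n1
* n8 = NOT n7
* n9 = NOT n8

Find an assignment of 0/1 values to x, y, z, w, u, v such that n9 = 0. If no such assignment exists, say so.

n9 = NOT n8 must be 0, so n8 = 1.
Check with x=0, y=1, z=0, w=0, u=0, v=0:
n1 = w OR z = 0 OR 0 = 0
n2 = x XOR n1 = 0 XOR 0 = 0
n3 = n1 OR n2 = 0 OR 0 = 0
n4 = v OR n3 = 0 OR 0 = 0
n5 = n4 OR u = 0 OR 0 = 0
n6 = y NAND n5 = 1 NAND 0 = 1
n7 = n6 AND n1 = 1 AND 0 = 0
n8 = NOT n7 = NOT 0 = 1
n9 = NOT n8 = NOT 1 = 0
So n9 = 0 as required.

x=0, y=1, z=0, w=0, u=0, v=0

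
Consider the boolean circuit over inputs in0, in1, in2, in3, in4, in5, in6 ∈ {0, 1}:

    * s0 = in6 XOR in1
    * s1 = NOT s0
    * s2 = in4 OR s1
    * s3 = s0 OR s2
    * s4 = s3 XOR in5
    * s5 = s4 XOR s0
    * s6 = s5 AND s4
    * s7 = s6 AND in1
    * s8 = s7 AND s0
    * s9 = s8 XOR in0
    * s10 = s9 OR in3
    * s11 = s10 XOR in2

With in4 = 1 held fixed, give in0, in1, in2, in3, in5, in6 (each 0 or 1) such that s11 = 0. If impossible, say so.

in0=0, in1=0, in2=1, in3=1, in5=1, in6=1

s11 = s10 XOR in2 must be 0, so s10 and in2 are equal.
Check with in4 = 1 and in0=0, in1=0, in2=1, in3=1, in5=1, in6=1:
s0 = in6 XOR in1 = 1 XOR 0 = 1
s1 = NOT s0 = NOT 1 = 0
s2 = in4 OR s1 = 1 OR 0 = 1
s3 = s0 OR s2 = 1 OR 1 = 1
s4 = s3 XOR in5 = 1 XOR 1 = 0
s5 = s4 XOR s0 = 0 XOR 1 = 1
s6 = s5 AND s4 = 1 AND 0 = 0
s7 = s6 AND in1 = 0 AND 0 = 0
s8 = s7 AND s0 = 0 AND 1 = 0
s9 = s8 XOR in0 = 0 XOR 0 = 0
s10 = s9 OR in3 = 0 OR 1 = 1
s11 = s10 XOR in2 = 1 XOR 1 = 0
So s11 = 0.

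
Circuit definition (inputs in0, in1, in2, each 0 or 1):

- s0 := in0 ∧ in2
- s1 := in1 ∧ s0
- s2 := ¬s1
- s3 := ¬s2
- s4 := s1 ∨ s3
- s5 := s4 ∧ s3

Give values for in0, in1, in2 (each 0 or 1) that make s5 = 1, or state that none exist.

in0=1, in1=1, in2=1

s5 = s4 ∧ s3 must be 1, so both s4 = 1 and s3 = 1.
s4 = s1 ∨ s3 must be 1, so at least one of s1, s3 is 1.
Check with in0=1, in1=1, in2=1:
s0 = in0 ∧ in2 = 1 ∧ 1 = 1
s1 = in1 ∧ s0 = 1 ∧ 1 = 1
s2 = ¬s1 = ¬1 = 0
s3 = ¬s2 = ¬0 = 1
s4 = s1 ∨ s3 = 1 ∨ 1 = 1
s5 = s4 ∧ s3 = 1 ∧ 1 = 1
So s5 = 1 as required.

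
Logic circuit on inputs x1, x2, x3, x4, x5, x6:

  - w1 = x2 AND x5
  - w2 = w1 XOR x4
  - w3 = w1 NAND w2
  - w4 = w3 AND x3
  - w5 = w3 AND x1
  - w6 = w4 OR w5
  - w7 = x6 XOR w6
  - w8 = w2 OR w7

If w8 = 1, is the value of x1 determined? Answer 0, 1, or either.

either

Both values of x1 occur among assignments with w8 = 1:
  x1=0: x1=0, x2=0, x3=0, x4=0, x5=0, x6=1
  x1=1: x1=1, x2=0, x3=0, x4=0, x5=0, x6=0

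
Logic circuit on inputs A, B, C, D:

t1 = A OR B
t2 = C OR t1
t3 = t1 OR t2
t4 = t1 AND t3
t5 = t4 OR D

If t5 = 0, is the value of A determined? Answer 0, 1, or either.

t5 = t4 OR D must be 0, so both t4 = 0 and D = 0.
t4 = t1 AND t3 must be 0, so at least one of t1, t3 is 0.
Every assignment with t5 = 0 has A = 0; there are 2 such assignment(s).
  A=0, B=0, C=0, D=0
  A=0, B=0, C=1, D=0

0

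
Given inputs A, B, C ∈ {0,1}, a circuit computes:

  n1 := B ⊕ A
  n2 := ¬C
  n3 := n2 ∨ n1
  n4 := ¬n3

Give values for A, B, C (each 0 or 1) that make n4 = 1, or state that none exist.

n4 = ¬n3 must be 1, so n3 = 0.
Check with A=0 B=0 C=1:
n1 = B ⊕ A = 0 ⊕ 0 = 0
n2 = ¬C = ¬1 = 0
n3 = n2 ∨ n1 = 0 ∨ 0 = 0
n4 = ¬n3 = ¬0 = 1
So n4 = 1 as required.

A=0 B=0 C=1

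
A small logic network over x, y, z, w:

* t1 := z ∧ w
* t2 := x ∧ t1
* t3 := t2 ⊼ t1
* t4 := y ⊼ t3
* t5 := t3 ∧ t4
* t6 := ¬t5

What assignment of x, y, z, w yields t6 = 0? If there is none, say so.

x=0, y=0, z=1, w=1

Check with x=0, y=0, z=1, w=1:
t1 = z ∧ w = 1 ∧ 1 = 1
t2 = x ∧ t1 = 0 ∧ 1 = 0
t3 = t2 ⊼ t1 = 0 ⊼ 1 = 1
t4 = y ⊼ t3 = 0 ⊼ 1 = 1
t5 = t3 ∧ t4 = 1 ∧ 1 = 1
t6 = ¬t5 = ¬1 = 0
So t6 = 0 as required.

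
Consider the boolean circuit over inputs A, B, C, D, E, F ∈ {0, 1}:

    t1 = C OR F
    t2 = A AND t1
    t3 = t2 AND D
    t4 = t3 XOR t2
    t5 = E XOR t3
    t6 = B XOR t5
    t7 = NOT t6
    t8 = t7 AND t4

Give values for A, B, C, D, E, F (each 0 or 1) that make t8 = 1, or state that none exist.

t8 = t7 AND t4 must be 1, so both t7 = 1 and t4 = 1.
t7 = NOT t6 must be 1, so t6 = 0.
Check with A=1, B=1, C=0, D=0, E=1, F=1:
t1 = C OR F = 0 OR 1 = 1
t2 = A AND t1 = 1 AND 1 = 1
t3 = t2 AND D = 1 AND 0 = 0
t4 = t3 XOR t2 = 0 XOR 1 = 1
t5 = E XOR t3 = 1 XOR 0 = 1
t6 = B XOR t5 = 1 XOR 1 = 0
t7 = NOT t6 = NOT 0 = 1
t8 = t7 AND t4 = 1 AND 1 = 1
So t8 = 1 as required.

A=1, B=1, C=0, D=0, E=1, F=1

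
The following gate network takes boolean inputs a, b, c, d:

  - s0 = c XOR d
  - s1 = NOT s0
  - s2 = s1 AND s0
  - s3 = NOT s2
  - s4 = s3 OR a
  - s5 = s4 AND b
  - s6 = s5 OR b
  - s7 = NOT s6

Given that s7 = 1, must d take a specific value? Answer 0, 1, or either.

Both values of d occur among assignments with s7 = 1:
  d=0: a=0, b=0, c=0, d=0
  d=1: a=0, b=0, c=0, d=1

either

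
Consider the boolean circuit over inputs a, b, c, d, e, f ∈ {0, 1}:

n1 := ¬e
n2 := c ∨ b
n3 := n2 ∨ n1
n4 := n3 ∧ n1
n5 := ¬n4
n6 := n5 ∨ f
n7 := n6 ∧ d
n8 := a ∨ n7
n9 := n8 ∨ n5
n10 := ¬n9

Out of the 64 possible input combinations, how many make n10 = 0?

52

n10 = ¬n9 must be 0, so n9 = 1.
n9 = n8 ∨ n5 must be 1, so at least one of n8, n5 is 1.
Enumerating the 64 input combinations, 52 give n10 = 0 and 12 give n10 = 1.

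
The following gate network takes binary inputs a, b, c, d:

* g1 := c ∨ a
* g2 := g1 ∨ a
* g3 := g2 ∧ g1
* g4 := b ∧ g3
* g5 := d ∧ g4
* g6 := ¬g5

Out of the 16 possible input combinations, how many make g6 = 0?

g6 = ¬g5 must be 0, so g5 = 1.
g5 = d ∧ g4 must be 1, so both d = 1 and g4 = 1.
g4 = b ∧ g3 must be 1, so both b = 1 and g3 = 1.
Satisfying assignments:
  a=0, b=1, c=1, d=1
  a=1, b=1, c=0, d=1
  a=1, b=1, c=1, d=1

3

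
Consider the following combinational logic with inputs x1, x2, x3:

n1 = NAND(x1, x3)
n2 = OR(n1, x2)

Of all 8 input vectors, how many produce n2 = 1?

n2 = OR(n1, x2) must be 1, so at least one of n1, x2 is 1.
Enumerating the 8 input combinations, 7 give n2 = 1 and 1 give n2 = 0.

7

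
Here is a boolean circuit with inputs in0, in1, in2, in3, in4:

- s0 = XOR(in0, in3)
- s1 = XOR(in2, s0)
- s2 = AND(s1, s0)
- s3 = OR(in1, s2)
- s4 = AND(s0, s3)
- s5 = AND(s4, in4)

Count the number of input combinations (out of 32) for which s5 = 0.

s5 = AND(s4, in4) must be 0, so at least one of s4, in4 is 0.
Enumerating the 32 input combinations, 26 give s5 = 0 and 6 give s5 = 1.

26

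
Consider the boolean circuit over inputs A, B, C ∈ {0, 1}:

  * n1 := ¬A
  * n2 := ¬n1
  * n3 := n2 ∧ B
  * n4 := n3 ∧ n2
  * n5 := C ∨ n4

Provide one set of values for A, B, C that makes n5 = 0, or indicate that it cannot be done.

A=1, B=0, C=0

Check with A=1, B=0, C=0:
n1 = ¬A = ¬1 = 0
n2 = ¬n1 = ¬0 = 1
n3 = n2 ∧ B = 1 ∧ 0 = 0
n4 = n3 ∧ n2 = 0 ∧ 1 = 0
n5 = C ∨ n4 = 0 ∨ 0 = 0
So n5 = 0 as required.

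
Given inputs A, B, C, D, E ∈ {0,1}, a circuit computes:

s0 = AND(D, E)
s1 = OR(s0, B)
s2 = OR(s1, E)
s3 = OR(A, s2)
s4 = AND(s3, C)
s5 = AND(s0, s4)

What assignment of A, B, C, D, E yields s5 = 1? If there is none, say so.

s5 = AND(s0, s4) must be 1, so both s0 = 1 and s4 = 1.
s0 = AND(D, E) must be 1, so both D = 1 and E = 1.
s4 = AND(s3, C) must be 1, so both s3 = 1 and C = 1.
Check with A=0, B=0, C=1, D=1, E=1:
s0 = AND(D, E) = AND(1, 1) = 1
s1 = OR(s0, B) = OR(1, 0) = 1
s2 = OR(s1, E) = OR(1, 1) = 1
s3 = OR(A, s2) = OR(0, 1) = 1
s4 = AND(s3, C) = AND(1, 1) = 1
s5 = AND(s0, s4) = AND(1, 1) = 1
So s5 = 1 as required.

A=0, B=0, C=1, D=1, E=1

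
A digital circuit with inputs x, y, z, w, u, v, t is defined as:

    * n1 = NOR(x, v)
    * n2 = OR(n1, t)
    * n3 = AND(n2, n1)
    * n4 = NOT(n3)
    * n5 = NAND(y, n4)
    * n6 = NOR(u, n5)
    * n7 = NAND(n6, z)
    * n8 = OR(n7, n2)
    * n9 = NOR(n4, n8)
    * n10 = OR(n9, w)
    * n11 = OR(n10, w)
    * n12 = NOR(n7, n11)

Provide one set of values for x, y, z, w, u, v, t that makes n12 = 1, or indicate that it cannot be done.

x=1, y=1, z=1, w=0, u=0, v=0, t=0

Check with x=1, y=1, z=1, w=0, u=0, v=0, t=0:
n1 = NOR(x, v) = NOR(1, 0) = 0
n2 = OR(n1, t) = OR(0, 0) = 0
n3 = AND(n2, n1) = AND(0, 0) = 0
n4 = NOT(n3) = NOT 0 = 1
n5 = NAND(y, n4) = NAND(1, 1) = 0
n6 = NOR(u, n5) = NOR(0, 0) = 1
n7 = NAND(n6, z) = NAND(1, 1) = 0
n8 = OR(n7, n2) = OR(0, 0) = 0
n9 = NOR(n4, n8) = NOR(1, 0) = 0
n10 = OR(n9, w) = OR(0, 0) = 0
n11 = OR(n10, w) = OR(0, 0) = 0
n12 = NOR(n7, n11) = NOR(0, 0) = 1
So n12 = 1 as required.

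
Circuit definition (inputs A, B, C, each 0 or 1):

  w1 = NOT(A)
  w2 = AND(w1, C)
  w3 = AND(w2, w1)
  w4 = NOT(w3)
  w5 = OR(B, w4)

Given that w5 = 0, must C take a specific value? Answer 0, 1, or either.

w5 = OR(B, w4) must be 0, so both B = 0 and w4 = 0.
w4 = NOT(w3) must be 0, so w3 = 1.
w3 = AND(w2, w1) must be 1, so both w2 = 1 and w1 = 1.
Every assignment with w5 = 0 has C = 1; there are 1 such assignment(s).
  A=0, B=0, C=1

1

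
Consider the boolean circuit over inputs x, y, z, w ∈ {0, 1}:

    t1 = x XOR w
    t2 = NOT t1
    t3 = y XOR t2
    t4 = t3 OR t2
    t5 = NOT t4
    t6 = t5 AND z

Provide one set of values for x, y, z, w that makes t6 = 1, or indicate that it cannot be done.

Check with x=0, y=0, z=1, w=1:
t1 = x XOR w = 0 XOR 1 = 1
t2 = NOT t1 = NOT 1 = 0
t3 = y XOR t2 = 0 XOR 0 = 0
t4 = t3 OR t2 = 0 OR 0 = 0
t5 = NOT t4 = NOT 0 = 1
t6 = t5 AND z = 1 AND 1 = 1
So t6 = 1 as required.

x=0, y=0, z=1, w=1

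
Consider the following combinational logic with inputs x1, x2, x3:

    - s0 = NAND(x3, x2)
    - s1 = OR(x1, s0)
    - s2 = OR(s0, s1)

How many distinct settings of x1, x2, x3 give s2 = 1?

7

s2 = OR(s0, s1) must be 1, so at least one of s0, s1 is 1.
Enumerating the 8 input combinations, 7 give s2 = 1 and 1 give s2 = 0.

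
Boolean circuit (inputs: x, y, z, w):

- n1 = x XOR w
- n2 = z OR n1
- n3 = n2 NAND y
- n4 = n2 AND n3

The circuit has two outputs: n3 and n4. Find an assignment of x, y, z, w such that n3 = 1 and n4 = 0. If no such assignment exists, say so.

Check with x=0, y=1, z=0, w=0:
n1 = x XOR w = 0 XOR 0 = 0
n2 = z OR n1 = 0 OR 0 = 0
n3 = n2 NAND y = 0 NAND 1 = 1
n4 = n2 AND n3 = 0 AND 1 = 0
So n3 = 1 and n4 = 0.

x=0, y=1, z=0, w=0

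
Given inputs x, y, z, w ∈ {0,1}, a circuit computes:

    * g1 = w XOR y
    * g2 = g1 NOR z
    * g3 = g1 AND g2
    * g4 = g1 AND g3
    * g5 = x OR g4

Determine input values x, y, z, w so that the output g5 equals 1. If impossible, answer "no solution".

x=1, y=1, z=1, w=0

g5 = x OR g4 must be 1, so at least one of x, g4 is 1.
Check with x=1, y=1, z=1, w=0:
g1 = w XOR y = 0 XOR 1 = 1
g2 = g1 NOR z = 1 NOR 1 = 0
g3 = g1 AND g2 = 1 AND 0 = 0
g4 = g1 AND g3 = 1 AND 0 = 0
g5 = x OR g4 = 1 OR 0 = 1
So g5 = 1 as required.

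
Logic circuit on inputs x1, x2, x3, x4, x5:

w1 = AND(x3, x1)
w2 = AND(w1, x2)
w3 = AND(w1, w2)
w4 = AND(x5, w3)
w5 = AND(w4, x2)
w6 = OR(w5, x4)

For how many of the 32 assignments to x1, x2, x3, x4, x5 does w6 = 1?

w6 = OR(w5, x4) must be 1, so at least one of w5, x4 is 1.
Enumerating the 32 input combinations, 17 give w6 = 1 and 15 give w6 = 0.

17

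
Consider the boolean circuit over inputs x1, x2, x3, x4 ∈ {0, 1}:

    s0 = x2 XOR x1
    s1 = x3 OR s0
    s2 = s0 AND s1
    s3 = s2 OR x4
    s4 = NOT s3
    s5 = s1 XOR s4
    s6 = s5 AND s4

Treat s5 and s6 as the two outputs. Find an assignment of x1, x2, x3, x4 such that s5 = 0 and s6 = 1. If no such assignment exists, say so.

no solution exists

Across all 16 input combinations, none give both s5 = 0 and s6 = 1.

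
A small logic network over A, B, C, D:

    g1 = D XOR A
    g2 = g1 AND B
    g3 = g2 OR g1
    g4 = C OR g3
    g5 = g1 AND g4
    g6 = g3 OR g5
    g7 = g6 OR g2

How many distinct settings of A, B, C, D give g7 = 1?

8

g7 = g6 OR g2 must be 1, so at least one of g6, g2 is 1.
Enumerating the 16 input combinations, 8 give g7 = 1 and 8 give g7 = 0.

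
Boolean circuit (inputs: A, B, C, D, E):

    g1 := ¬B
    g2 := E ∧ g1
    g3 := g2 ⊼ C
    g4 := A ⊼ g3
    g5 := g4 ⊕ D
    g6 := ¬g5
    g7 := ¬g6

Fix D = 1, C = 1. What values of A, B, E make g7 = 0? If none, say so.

A=0, B=0, E=0

Check with D = 1, C = 1 and A=0, B=0, E=0:
g1 = ¬B = ¬0 = 1
g2 = E ∧ g1 = 0 ∧ 1 = 0
g3 = g2 ⊼ C = 0 ⊼ 1 = 1
g4 = A ⊼ g3 = 0 ⊼ 1 = 1
g5 = g4 ⊕ D = 1 ⊕ 1 = 0
g6 = ¬g5 = ¬0 = 1
g7 = ¬g6 = ¬1 = 0
So g7 = 0.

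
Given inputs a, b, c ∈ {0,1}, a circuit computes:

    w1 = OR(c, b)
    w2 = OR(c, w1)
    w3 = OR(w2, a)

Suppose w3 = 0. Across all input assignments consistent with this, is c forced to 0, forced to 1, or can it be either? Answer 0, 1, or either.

w3 = OR(w2, a) must be 0, so both w2 = 0 and a = 0.
w2 = OR(c, w1) must be 0, so both c = 0 and w1 = 0.
w1 = OR(c, b) must be 0, so both c = 0 and b = 0.
Every assignment with w3 = 0 has c = 0; there are 1 such assignment(s).
  a=0, b=0, c=0

0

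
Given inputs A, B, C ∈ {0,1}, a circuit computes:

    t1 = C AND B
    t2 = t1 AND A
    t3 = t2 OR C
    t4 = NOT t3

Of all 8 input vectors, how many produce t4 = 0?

t4 = NOT t3 must be 0, so t3 = 1.
t3 = t2 OR C must be 1, so at least one of t2, C is 1.
Enumerating the 8 input combinations, 4 give t4 = 0 and 4 give t4 = 1.

4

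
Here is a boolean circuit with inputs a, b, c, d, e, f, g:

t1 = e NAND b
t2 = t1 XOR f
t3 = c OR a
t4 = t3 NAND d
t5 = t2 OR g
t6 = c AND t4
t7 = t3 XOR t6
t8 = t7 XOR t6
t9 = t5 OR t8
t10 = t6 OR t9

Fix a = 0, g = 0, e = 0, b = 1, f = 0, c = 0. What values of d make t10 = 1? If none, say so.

d=0

Check with a = 0, g = 0, e = 0, b = 1, f = 0, c = 0 and d=0:
t1 = e NAND b = 0 NAND 1 = 1
t2 = t1 XOR f = 1 XOR 0 = 1
t3 = c OR a = 0 OR 0 = 0
t4 = t3 NAND d = 0 NAND 0 = 1
t5 = t2 OR g = 1 OR 0 = 1
t6 = c AND t4 = 0 AND 1 = 0
t7 = t3 XOR t6 = 0 XOR 0 = 0
t8 = t7 XOR t6 = 0 XOR 0 = 0
t9 = t5 OR t8 = 1 OR 0 = 1
t10 = t6 OR t9 = 0 OR 1 = 1
So t10 = 1.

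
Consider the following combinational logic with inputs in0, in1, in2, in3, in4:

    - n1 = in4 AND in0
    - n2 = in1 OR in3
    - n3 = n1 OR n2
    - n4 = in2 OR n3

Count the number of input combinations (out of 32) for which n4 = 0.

n4 = in2 OR n3 must be 0, so both in2 = 0 and n3 = 0.
n3 = n1 OR n2 must be 0, so both n1 = 0 and n2 = 0.
Enumerating the 32 input combinations, 3 give n4 = 0 and 29 give n4 = 1.

3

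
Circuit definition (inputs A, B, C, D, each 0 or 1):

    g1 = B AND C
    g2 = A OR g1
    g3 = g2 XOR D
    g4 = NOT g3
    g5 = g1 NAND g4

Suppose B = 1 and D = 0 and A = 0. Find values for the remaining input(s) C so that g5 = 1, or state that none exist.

g5 = g1 NAND g4 must be 1, so at least one of g1, g4 is 0.
Check with B = 1 and D = 0 and A = 0 and C=0:
g1 = B AND C = 1 AND 0 = 0
g2 = A OR g1 = 0 OR 0 = 0
g3 = g2 XOR D = 0 XOR 0 = 0
g4 = NOT g3 = NOT 0 = 1
g5 = g1 NAND g4 = 0 NAND 1 = 1
So g5 = 1.

C=0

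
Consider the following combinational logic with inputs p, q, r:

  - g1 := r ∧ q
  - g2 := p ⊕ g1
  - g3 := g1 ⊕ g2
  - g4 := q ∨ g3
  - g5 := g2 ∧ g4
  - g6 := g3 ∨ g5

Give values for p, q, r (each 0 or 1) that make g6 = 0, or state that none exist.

g6 = g3 ∨ g5 must be 0, so both g3 = 0 and g5 = 0.
g3 = g1 ⊕ g2 must be 0, so g1 and g2 are equal.
g5 = g2 ∧ g4 must be 0, so at least one of g2, g4 is 0.
Check with p=0, q=0, r=1:
g1 = r ∧ q = 1 ∧ 0 = 0
g2 = p ⊕ g1 = 0 ⊕ 0 = 0
g3 = g1 ⊕ g2 = 0 ⊕ 0 = 0
g4 = q ∨ g3 = 0 ∨ 0 = 0
g5 = g2 ∧ g4 = 0 ∧ 0 = 0
g6 = g3 ∨ g5 = 0 ∨ 0 = 0
So g6 = 0 as required.

p=0, q=0, r=1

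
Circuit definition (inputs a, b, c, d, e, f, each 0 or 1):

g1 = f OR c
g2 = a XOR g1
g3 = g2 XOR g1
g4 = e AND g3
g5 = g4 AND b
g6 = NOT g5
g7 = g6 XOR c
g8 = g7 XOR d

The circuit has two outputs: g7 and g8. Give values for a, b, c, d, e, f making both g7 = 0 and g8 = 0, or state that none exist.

Check with a=0, b=0, c=1, d=0, e=1, f=1:
g1 = f OR c = 1 OR 1 = 1
g2 = a XOR g1 = 0 XOR 1 = 1
g3 = g2 XOR g1 = 1 XOR 1 = 0
g4 = e AND g3 = 1 AND 0 = 0
g5 = g4 AND b = 0 AND 0 = 0
g6 = NOT g5 = NOT 0 = 1
g7 = g6 XOR c = 1 XOR 1 = 0
g8 = g7 XOR d = 0 XOR 0 = 0
So g7 = 0 and g8 = 0.

a=0, b=0, c=1, d=0, e=1, f=1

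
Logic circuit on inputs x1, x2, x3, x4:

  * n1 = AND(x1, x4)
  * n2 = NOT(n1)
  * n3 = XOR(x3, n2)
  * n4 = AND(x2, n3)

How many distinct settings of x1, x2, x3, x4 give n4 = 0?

n4 = AND(x2, n3) must be 0, so at least one of x2, n3 is 0.
Enumerating the 16 input combinations, 12 give n4 = 0 and 4 give n4 = 1.

12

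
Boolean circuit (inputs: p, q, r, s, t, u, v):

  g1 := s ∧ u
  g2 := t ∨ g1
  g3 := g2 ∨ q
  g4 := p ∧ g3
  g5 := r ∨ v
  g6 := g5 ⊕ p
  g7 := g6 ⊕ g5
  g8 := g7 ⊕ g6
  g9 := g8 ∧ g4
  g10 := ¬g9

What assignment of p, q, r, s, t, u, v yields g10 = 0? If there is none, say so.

g10 = ¬g9 must be 0, so g9 = 1.
g9 = g8 ∧ g4 must be 1, so both g8 = 1 and g4 = 1.
g8 = g7 ⊕ g6 must be 1, so g7 and g6 differ.
Check with p=1, q=1, r=0, s=1, t=0, u=0, v=1:
g1 = s ∧ u = 1 ∧ 0 = 0
g2 = t ∨ g1 = 0 ∨ 0 = 0
g3 = g2 ∨ q = 0 ∨ 1 = 1
g4 = p ∧ g3 = 1 ∧ 1 = 1
g5 = r ∨ v = 0 ∨ 1 = 1
g6 = g5 ⊕ p = 1 ⊕ 1 = 0
g7 = g6 ⊕ g5 = 0 ⊕ 1 = 1
g8 = g7 ⊕ g6 = 1 ⊕ 0 = 1
g9 = g8 ∧ g4 = 1 ∧ 1 = 1
g10 = ¬g9 = ¬1 = 0
So g10 = 0 as required.

p=1, q=1, r=0, s=1, t=0, u=0, v=1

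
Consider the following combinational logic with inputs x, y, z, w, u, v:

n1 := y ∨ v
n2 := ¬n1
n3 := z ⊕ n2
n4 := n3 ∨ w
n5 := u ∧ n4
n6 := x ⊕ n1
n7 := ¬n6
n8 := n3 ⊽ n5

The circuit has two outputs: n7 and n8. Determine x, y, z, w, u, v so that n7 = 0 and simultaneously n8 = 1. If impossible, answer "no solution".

Check with x=0, y=1, z=0, w=0, u=0, v=1:
n1 = y ∨ v = 1 ∨ 1 = 1
n2 = ¬n1 = ¬1 = 0
n3 = z ⊕ n2 = 0 ⊕ 0 = 0
n4 = n3 ∨ w = 0 ∨ 0 = 0
n5 = u ∧ n4 = 0 ∧ 0 = 0
n6 = x ⊕ n1 = 0 ⊕ 1 = 1
n7 = ¬n6 = ¬1 = 0
n8 = n3 ⊽ n5 = 0 ⊽ 0 = 1
So n7 = 0 and n8 = 1.

x=0, y=1, z=0, w=0, u=0, v=1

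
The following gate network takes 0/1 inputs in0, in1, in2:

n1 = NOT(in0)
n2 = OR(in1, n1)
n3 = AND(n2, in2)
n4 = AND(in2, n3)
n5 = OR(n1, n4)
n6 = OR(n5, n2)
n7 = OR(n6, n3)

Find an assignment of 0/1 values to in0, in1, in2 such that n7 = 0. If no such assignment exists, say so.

in0=1 in1=0 in2=0

Check with in0=1 in1=0 in2=0:
n1 = NOT(in0) = NOT 1 = 0
n2 = OR(in1, n1) = OR(0, 0) = 0
n3 = AND(n2, in2) = AND(0, 0) = 0
n4 = AND(in2, n3) = AND(0, 0) = 0
n5 = OR(n1, n4) = OR(0, 0) = 0
n6 = OR(n5, n2) = OR(0, 0) = 0
n7 = OR(n6, n3) = OR(0, 0) = 0
So n7 = 0 as required.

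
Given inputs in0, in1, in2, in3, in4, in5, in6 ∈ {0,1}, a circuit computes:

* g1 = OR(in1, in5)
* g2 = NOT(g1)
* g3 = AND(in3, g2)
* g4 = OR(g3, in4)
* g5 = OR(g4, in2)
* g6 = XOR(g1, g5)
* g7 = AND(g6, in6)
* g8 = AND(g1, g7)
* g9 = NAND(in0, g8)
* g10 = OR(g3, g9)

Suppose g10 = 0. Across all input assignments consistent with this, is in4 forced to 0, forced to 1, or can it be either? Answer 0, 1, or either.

0

g10 = OR(g3, g9) must be 0, so both g3 = 0 and g9 = 0.
Every assignment with g10 = 0 has in4 = 0; there are 6 such assignment(s).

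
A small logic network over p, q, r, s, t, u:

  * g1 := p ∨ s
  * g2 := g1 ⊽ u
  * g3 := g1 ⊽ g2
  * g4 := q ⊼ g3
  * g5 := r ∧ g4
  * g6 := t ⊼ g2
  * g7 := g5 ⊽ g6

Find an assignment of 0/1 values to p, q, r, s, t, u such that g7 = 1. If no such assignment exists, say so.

g7 = g5 ⊽ g6 must be 1, so both g5 = 0 and g6 = 0.
g5 = r ∧ g4 must be 0, so at least one of r, g4 is 0.
Check with p=0 q=1 r=0 s=0 t=1 u=0:
g1 = p ∨ s = 0 ∨ 0 = 0
g2 = g1 ⊽ u = 0 ⊽ 0 = 1
g3 = g1 ⊽ g2 = 0 ⊽ 1 = 0
g4 = q ⊼ g3 = 1 ⊼ 0 = 1
g5 = r ∧ g4 = 0 ∧ 1 = 0
g6 = t ⊼ g2 = 1 ⊼ 1 = 0
g7 = g5 ⊽ g6 = 0 ⊽ 0 = 1
So g7 = 1 as required.

p=0 q=1 r=0 s=0 t=1 u=0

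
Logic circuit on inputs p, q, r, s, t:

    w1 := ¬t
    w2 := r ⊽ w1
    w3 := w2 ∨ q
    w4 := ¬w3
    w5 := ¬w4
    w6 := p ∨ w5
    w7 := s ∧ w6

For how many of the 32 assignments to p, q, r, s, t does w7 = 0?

19

w7 = s ∧ w6 must be 0, so at least one of s, w6 is 0.
Enumerating the 32 input combinations, 19 give w7 = 0 and 13 give w7 = 1.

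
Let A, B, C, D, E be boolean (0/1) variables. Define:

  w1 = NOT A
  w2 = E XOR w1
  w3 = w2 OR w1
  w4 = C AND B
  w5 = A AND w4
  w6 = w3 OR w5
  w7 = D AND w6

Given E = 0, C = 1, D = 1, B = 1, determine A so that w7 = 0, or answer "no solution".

With E = 0, C = 1, D = 1, B = 1 fixed, none of the 2 settings of A give w7 = 0.
For example, with A=1:
w1 = NOT A = NOT 1 = 0
w2 = E XOR w1 = 0 XOR 0 = 0
w3 = w2 OR w1 = 0 OR 0 = 0
w4 = C AND B = 1 AND 1 = 1
w5 = A AND w4 = 1 AND 1 = 1
w6 = w3 OR w5 = 0 OR 1 = 1
w7 = D AND w6 = 1 AND 1 = 1
giving w7 = 1 ≠ 0.

no solution exists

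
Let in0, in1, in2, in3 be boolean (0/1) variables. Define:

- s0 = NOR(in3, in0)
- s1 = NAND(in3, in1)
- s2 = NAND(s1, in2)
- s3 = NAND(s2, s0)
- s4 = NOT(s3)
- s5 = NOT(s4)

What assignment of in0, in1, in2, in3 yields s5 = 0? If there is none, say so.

s5 = NOT(s4) must be 0, so s4 = 1.
Check with in0=0, in1=1, in2=0, in3=0:
s0 = NOR(in3, in0) = NOR(0, 0) = 1
s1 = NAND(in3, in1) = NAND(0, 1) = 1
s2 = NAND(s1, in2) = NAND(1, 0) = 1
s3 = NAND(s2, s0) = NAND(1, 1) = 0
s4 = NOT(s3) = NOT 0 = 1
s5 = NOT(s4) = NOT 1 = 0
So s5 = 0 as required.

in0=0, in1=1, in2=0, in3=0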